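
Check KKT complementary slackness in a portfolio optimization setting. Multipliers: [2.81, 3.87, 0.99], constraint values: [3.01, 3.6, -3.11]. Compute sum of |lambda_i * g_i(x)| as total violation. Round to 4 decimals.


KKT complementary slackness check:
lambda_1 * g_1 = 2.81 * 3.01 = 8.4581
lambda_2 * g_2 = 3.87 * 3.6 = 13.932
lambda_3 * g_3 = 0.99 * -3.11 = -3.0789
Total violation = 8.4581 + 13.932 + 3.0789 = 25.469


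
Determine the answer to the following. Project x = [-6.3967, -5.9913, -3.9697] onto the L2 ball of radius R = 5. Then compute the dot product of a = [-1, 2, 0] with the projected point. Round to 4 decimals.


Step 1: Compute ||x|| (intermediates to 6 decimals).
||x|| = sqrt((-6.3967)^2 + (-5.9913)^2 + (-3.9697)^2) = 9.621433
Step 2: Project.
Since ||x|| > R, scale = R/||x|| = 5/9.621433 = 0.519673, proj(x) = scale * x
proj(x) = [-3.324192, -3.113517, -2.062946]
Step 3: Dot product.
a^T * proj(x) = -1*(-3.324192) + 2*(-3.113517) + 0*(-2.062946) = -2.9028


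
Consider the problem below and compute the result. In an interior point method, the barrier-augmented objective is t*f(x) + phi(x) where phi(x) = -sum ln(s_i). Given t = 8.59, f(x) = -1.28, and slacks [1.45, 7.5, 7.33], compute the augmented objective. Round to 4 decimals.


Step 1: Compute log-barrier.
ln values: [0.3716, 2.0149, 1.992]
phi = -(0.3716 + 2.0149 + 1.992) = -4.3784
Step 2: Compute augmented objective.
t*f(x) = 8.59*-1.28 = -10.9952
Total = -10.9952 - 4.3784 = -15.3736


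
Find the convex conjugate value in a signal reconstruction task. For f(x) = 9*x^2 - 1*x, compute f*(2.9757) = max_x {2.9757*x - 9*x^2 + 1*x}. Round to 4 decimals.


f*(y) = sup_x {y*x - a*x^2 - b*x} = sup_x {(y-b)*x - a*x^2}
FOC: (y - b) - 2a*x = 0 => x* = (y - b)/(2a)
x* = (2.9757 + 1)/(2*9) = 0.2209
f*(2.9757) = (y-b)^2/(4a) = (2.9757 + 1)^2/(4*9)
= 15.8062/36 = 0.4391


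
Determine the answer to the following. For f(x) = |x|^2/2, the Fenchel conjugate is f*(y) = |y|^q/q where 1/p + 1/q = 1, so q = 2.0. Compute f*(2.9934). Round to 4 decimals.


The conjugate exponent q satisfies 1/p + 1/q = 1.
p = 2, so q = 2/(2 - 1) = 2.0
|y|^q = 2.9934^2.0 = 8.9604
f*(2.9934) = 8.9604 / 2.0 = 4.4802


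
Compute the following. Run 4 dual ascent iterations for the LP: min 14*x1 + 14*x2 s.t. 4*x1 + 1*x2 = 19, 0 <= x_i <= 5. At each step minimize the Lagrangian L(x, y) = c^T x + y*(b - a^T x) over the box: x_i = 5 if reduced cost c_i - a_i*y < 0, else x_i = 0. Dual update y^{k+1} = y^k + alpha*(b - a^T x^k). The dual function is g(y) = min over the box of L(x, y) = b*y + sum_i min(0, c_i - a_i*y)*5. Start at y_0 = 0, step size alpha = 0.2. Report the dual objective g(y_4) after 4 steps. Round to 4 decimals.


Dual ascent for LP: min 14*x1 + 14*x2, 4*x1 + 1*x2 = 19, 0 <= x_i <= 5
Step 1: y^k = 0.0, reduced costs: (14.0, 14.0)
  x^k = (0.0, 0.0), subgradient = b - a^T x = 19.0
  y^{k+1} = 0.0 + 0.2*19.0 = 3.8
Step 2: y^k = 3.8, reduced costs: (-1.2, 10.2)
  x^k = (5.0, 0.0), subgradient = b - a^T x = -1.0
  y^{k+1} = 3.8 + 0.2*-1.0 = 3.6
Step 3: y^k = 3.6, reduced costs: (-0.4, 10.4)
  x^k = (5.0, 0.0), subgradient = b - a^T x = -1.0
  y^{k+1} = 3.6 + 0.2*-1.0 = 3.4
Step 4: y^k = 3.4, reduced costs: (0.4, 10.6)
  x^k = (0.0, 0.0), subgradient = b - a^T x = 19.0
  y^{k+1} = 3.4 + 0.2*19.0 = 7.2
Dual objective at y_4 = 7.2: reduced costs (-14.8, 6.8), box minimizer x = (5.0, 0.0)
g(y_4) = b*y + (c1 - a1*y)*x1 + (c2 - a2*y)*x2 = 19*7.2 + (-14.8)*5.0 + 6.8*0.0 = 136.8 - 74.0 + 0.0 = 62.8


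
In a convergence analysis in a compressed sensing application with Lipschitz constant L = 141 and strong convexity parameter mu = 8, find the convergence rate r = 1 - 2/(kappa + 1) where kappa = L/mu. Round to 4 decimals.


Step 1: Compute the condition number.
kappa = L/mu = 141/8 = 17.625
Step 2: Compute the convergence rate.
r = 1 - 2/(kappa + 1) = 1 - 2*mu/(L + mu) = (L - mu)/(L + mu) = 133/149 = 0.8926


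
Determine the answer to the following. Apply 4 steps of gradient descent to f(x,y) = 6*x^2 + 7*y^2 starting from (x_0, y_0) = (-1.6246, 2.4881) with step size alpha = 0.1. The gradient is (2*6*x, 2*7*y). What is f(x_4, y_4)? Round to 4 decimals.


Gradient descent on f(x,y) = 6*x^2 + 7*y^2.
Starting point: (-1.6246, 2.4881), alpha = 0.1
Step 1: grad_x = 2*6*-1.6246 = -19.4952, grad_y = 2*7*2.4881 = 34.8334
  x_1 = -1.6246 - 0.1*-19.4952 = 0.3249
  y_1 = 2.4881 - 0.1*34.8334 = -0.9952
Step 2: grad_x = 2*6*0.3249 = 3.899, grad_y = 2*7*-0.9952 = -13.9334
  x_2 = 0.3249 - 0.1*3.899 = -0.065
  y_2 = -0.9952 - 0.1*-13.9334 = 0.3981
Step 3: grad_x = 2*6*-0.065 = -0.7798, grad_y = 2*7*0.3981 = 5.5733
  x_3 = -0.065 - 0.1*-0.7798 = 0.013
  y_3 = 0.3981 - 0.1*5.5733 = -0.1592
Step 4: grad_x = 2*6*0.013 = 0.156, grad_y = 2*7*-0.1592 = -2.2293
  x_4 = 0.013 - 0.1*0.156 = -0.0026
  y_4 = -0.1592 - 0.1*-2.2293 = 0.0637
f(-0.0026, 0.0637) = 6*(-0.0026)^2 + 7*0.0637^2 = 0.0284


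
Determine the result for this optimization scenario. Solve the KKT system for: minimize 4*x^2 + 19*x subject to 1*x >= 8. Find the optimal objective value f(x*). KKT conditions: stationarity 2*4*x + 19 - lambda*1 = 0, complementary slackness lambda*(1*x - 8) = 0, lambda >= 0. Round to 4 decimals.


Step 1: Try lambda = 0 (constraint inactive).
x_unc = -19/(2*4) = -2.375
Check: 1*-2.375 = -2.375 < 8 -- violated!
Step 2: Constraint must be active: 1*x = 8
x* = 8/1 = 8.0
lambda = (2*4*8.0 + 19)/1 = 83.0
Step 3: Compute optimal value.
f(x*) = 4*8.0^2 + 19*8.0 = 408.0


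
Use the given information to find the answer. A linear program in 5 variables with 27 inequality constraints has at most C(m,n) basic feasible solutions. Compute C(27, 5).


Each vertex corresponds to some choice of n active constraints out of m, so the number of vertices is at most C(m, n) = m! / (n!(m-n)!).
m = 27, n = 5
Numerator: 27 * 26 * 25 * 24 * 23
Denominator: 5! = 120
C(27, 5) = 80730


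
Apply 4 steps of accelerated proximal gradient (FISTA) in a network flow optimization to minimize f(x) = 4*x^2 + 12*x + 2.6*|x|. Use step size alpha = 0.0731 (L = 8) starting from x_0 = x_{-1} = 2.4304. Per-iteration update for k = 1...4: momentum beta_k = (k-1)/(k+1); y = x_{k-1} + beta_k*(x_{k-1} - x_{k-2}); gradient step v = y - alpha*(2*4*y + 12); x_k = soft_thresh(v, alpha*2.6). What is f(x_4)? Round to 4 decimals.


FISTA on f(x) = 4*x^2 + 12*x + 2.6*|x|
L = 8, alpha = 0.0731
Iteration 1: beta = 0.0, y = 2.4304 + 0.0*(2.4304 - 2.4304) = 2.4304
  grad(y) = 31.4432, v = y - alpha*grad = 0.1319
  prox(v) = soft_thresh(0.1319, 0.1901) = 0.0
Iteration 2: beta = 0.3333, y = 0.0 + 0.3333*(0.0 - 2.4304) = -0.8101
  grad(y) = 5.5189, v = y - alpha*grad = -1.2136
  prox(v) = soft_thresh(-1.2136, 0.1901) = -1.0235
Iteration 3: beta = 0.5, y = -1.0235 + 0.5*(-1.0235 - 0.0) = -1.5353
  grad(y) = -0.2821, v = y - alpha*grad = -1.5146
  prox(v) = soft_thresh(-1.5146, 0.1901) = -1.3246
Iteration 4: beta = 0.6, y = -1.3246 + 0.6*(-1.3246 + 1.0235) = -1.5052
  grad(y) = -0.0418, v = y - alpha*grad = -1.5022
  prox(v) = soft_thresh(-1.5022, 0.1901) = -1.3121
f(x_4) = 4*(-1.3121)^2 + 12*(-1.3121) + 2.6*|-1.3121| = -5.4473


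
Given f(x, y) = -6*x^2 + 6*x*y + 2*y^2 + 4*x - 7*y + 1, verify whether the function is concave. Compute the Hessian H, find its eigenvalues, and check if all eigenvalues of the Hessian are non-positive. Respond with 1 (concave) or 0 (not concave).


The Hessian of f(x,y) = -6*x^2 + 6*x*y + 2*y^2 + 4*x - 7*y + 1 is:
H = [[-12, 6], [6, 4]]
Trace = -12 + 4 = -8
Determinant = -12*4 - (6)^2 = -84
Discriminant = (-8)^2 - 4*-84 = 400.0
Eigenvalues: lambda_1 = -14.0, lambda_2 = 6.0
The function is not concave.

0


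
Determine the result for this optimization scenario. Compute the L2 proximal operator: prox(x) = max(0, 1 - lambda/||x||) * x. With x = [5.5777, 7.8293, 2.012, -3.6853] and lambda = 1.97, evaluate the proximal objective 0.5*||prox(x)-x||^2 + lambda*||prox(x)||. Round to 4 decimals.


Step 1: Compute ||x||.
||x|| = 10.4899
Step 2: Compute scaling factor.
scale = max(0, 1 - 1.97/10.4899) = 0.8122
Step 3: prox(x) = [4.5302, 6.359, 1.6341, -2.9932]
||prox(x)|| = 8.5199
Step 4: Proximal objective.
0.5*||prox-x||^2 = 1.9405
lambda*||prox|| = 16.7842
Total = 18.7247


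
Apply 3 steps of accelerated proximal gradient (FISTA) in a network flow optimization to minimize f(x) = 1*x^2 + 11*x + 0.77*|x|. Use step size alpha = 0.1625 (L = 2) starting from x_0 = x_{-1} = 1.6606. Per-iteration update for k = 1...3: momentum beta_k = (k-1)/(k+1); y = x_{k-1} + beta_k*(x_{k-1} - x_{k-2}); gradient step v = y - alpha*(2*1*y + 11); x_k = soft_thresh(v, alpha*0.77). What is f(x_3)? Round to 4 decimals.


FISTA on f(x) = 1*x^2 + 11*x + 0.77*|x|
L = 2, alpha = 0.1625
Iteration 1: beta = 0.0, y = 1.6606 + 0.0*(1.6606 - 1.6606) = 1.6606
  grad(y) = 14.3212, v = y - alpha*grad = -0.6666
  prox(v) = soft_thresh(-0.6666, 0.1251) = -0.5415
Iteration 2: beta = 0.3333, y = -0.5415 + 0.3333*(-0.5415 - 1.6606) = -1.2755
  grad(y) = 8.449, v = y - alpha*grad = -2.6485
  prox(v) = soft_thresh(-2.6485, 0.1251) = -2.5233
Iteration 3: beta = 0.5, y = -2.5233 + 0.5*(-2.5233 + 0.5415) = -3.5143
  grad(y) = 3.9715, v = y - alpha*grad = -4.1596
  prox(v) = soft_thresh(-4.1596, 0.1251) = -4.0345
f(x_3) = 1*(-4.0345)^2 + 11*(-4.0345) + 0.77*|-4.0345| = -24.9958


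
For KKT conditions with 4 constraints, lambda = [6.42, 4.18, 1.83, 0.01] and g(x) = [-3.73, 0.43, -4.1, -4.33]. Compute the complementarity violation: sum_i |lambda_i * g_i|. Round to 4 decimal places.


KKT complementary slackness check:
lambda_1 * g_1 = 6.42 * -3.73 = -23.9466
lambda_2 * g_2 = 4.18 * 0.43 = 1.7974
lambda_3 * g_3 = 1.83 * -4.1 = -7.503
lambda_4 * g_4 = 0.01 * -4.33 = -0.0433
Total violation = 23.9466 + 1.7974 + 7.503 + 0.0433 = 33.2903


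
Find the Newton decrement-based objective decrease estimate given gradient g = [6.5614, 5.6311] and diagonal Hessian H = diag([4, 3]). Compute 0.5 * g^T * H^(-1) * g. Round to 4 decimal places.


Step 1: H is diagonal, so H^(-1) * g = [1.6404, 1.877].
Step 2: g^T H^(-1) g = sum_i g_i^2 / H_ii
  = (6.5614)^2/4 + (5.6311)^2/3
  = 10.763 + 10.5698 = 21.3328
Step 3: Objective decrease = 0.5 * g^T H^(-1) g = 10.6664


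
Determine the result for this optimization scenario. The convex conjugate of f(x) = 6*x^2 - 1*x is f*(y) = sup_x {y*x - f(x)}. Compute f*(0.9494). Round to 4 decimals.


f*(y) = sup_x {y*x - a*x^2 - b*x} = sup_x {(y-b)*x - a*x^2}
FOC: (y - b) - 2a*x = 0 => x* = (y - b)/(2a)
x* = (0.9494 + 1)/(2*6) = 0.1625
f*(0.9494) = (y-b)^2/(4a) = (0.9494 + 1)^2/(4*6)
= 3.8002/24 = 0.1583


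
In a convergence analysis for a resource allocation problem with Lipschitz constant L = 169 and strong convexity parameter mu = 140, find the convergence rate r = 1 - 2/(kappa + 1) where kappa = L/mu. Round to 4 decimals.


Step 1: Compute the condition number.
kappa = L/mu = 169/140 = 1.2071
Step 2: Compute the convergence rate.
r = 1 - 2/(kappa + 1) = 1 - 2*mu/(L + mu) = (L - mu)/(L + mu) = 29/309 = 0.0939


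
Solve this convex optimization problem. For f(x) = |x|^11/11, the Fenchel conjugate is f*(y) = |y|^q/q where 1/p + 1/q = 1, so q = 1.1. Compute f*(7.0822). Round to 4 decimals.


The conjugate exponent q satisfies 1/p + 1/q = 1.
p = 11, so q = 11/(11 - 1) = 1.1
|y|^q = 7.0822^1.1 = 8.6136
f*(7.0822) = 8.6136 / 1.1 = 7.8306


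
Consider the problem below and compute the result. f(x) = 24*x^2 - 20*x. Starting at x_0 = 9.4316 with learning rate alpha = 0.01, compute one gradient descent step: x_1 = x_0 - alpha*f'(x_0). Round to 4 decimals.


We compute the gradient at x_0 and apply the update.
f'(x) = 48*x - 20
f'(9.4316) = 48*9.4316 - 20 = 432.7168
x_1 = 9.4316 - 0.01*432.7168 = 5.1044


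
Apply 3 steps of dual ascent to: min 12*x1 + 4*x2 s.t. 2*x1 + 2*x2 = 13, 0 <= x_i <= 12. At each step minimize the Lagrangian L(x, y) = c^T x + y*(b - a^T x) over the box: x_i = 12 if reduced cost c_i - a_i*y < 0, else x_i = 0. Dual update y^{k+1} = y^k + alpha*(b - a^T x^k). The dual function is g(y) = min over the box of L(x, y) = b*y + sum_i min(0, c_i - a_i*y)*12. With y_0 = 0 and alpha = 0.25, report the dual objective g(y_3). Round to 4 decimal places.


Dual ascent for LP: min 12*x1 + 4*x2, 2*x1 + 2*x2 = 13, 0 <= x_i <= 12
Step 1: y^k = 0.0, reduced costs: (12.0, 4.0)
  x^k = (0.0, 0.0), subgradient = b - a^T x = 13.0
  y^{k+1} = 0.0 + 0.25*13.0 = 3.25
Step 2: y^k = 3.25, reduced costs: (5.5, -2.5)
  x^k = (0.0, 12.0), subgradient = b - a^T x = -11.0
  y^{k+1} = 3.25 + 0.25*-11.0 = 0.5
Step 3: y^k = 0.5, reduced costs: (11.0, 3.0)
  x^k = (0.0, 0.0), subgradient = b - a^T x = 13.0
  y^{k+1} = 0.5 + 0.25*13.0 = 3.75
Dual objective at y_3 = 3.75: reduced costs (4.5, -3.5), box minimizer x = (0.0, 12.0)
g(y_3) = b*y + (c1 - a1*y)*x1 + (c2 - a2*y)*x2 = 13*3.75 + 4.5*0.0 + (-3.5)*12.0 = 48.75 + 0.0 - 42.0 = 6.75


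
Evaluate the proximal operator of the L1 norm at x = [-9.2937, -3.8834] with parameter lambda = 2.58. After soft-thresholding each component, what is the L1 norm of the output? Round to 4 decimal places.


Soft-thresholding with lambda = 2.58:
prox(-9.2937) = sign(-9.2937)*max(|-9.2937| - 2.58, 0) = -6.7137
prox(-3.8834) = sign(-3.8834)*max(|-3.8834| - 2.58, 0) = -1.3034
prox(x) = [-6.7137, -1.3034]
||prox(x)||_1 = 6.7137 + 1.3034 = 8.0171


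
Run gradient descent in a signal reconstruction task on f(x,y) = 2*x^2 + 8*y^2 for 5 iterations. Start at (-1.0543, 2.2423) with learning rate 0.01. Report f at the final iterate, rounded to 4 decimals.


Gradient descent on f(x,y) = 2*x^2 + 8*y^2.
Starting point: (-1.0543, 2.2423), alpha = 0.01
Step 1: grad_x = 2*2*-1.0543 = -4.2172, grad_y = 2*8*2.2423 = 35.8768
  x_1 = -1.0543 - 0.01*-4.2172 = -1.0121
  y_1 = 2.2423 - 0.01*35.8768 = 1.8835
Step 2: grad_x = 2*2*-1.0121 = -4.0485, grad_y = 2*8*1.8835 = 30.1365
  x_2 = -1.0121 - 0.01*-4.0485 = -0.9716
  y_2 = 1.8835 - 0.01*30.1365 = 1.5822
Step 3: grad_x = 2*2*-0.9716 = -3.8866, grad_y = 2*8*1.5822 = 25.3147
  x_3 = -0.9716 - 0.01*-3.8866 = -0.9328
  y_3 = 1.5822 - 0.01*25.3147 = 1.329
Step 4: grad_x = 2*2*-0.9328 = -3.7311, grad_y = 2*8*1.329 = 21.2643
  x_4 = -0.9328 - 0.01*-3.7311 = -0.8955
  y_4 = 1.329 - 0.01*21.2643 = 1.1164
Step 5: grad_x = 2*2*-0.8955 = -3.5819, grad_y = 2*8*1.1164 = 17.862
  x_5 = -0.8955 - 0.01*-3.5819 = -0.8596
  y_5 = 1.1164 - 0.01*17.862 = 0.9378
f(-0.8596, 0.9378) = 2*(-0.8596)^2 + 8*0.9378^2 = 8.5131


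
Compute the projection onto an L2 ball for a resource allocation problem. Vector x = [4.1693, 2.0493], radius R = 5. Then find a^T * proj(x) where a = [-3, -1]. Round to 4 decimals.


Step 1: Compute ||x|| (intermediates to 6 decimals).
||x|| = sqrt(4.1693^2 + 2.0493^2) = 4.645718
Step 2: Project.
Since ||x|| <= R, proj = x (no scaling needed).
proj(x) = [4.1693, 2.0493]
Step 3: Dot product.
a^T * proj(x) = -3*4.1693 - 1*2.0493 = -14.5572


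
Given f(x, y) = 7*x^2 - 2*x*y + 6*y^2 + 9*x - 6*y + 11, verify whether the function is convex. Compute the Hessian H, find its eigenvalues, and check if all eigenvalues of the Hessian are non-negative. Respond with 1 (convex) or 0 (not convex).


The Hessian of f(x,y) = 7*x^2 - 2*x*y + 6*y^2 + 9*x - 6*y + 11 is:
H = [[14, -2], [-2, 12]]
Trace = 14 + 12 = 26
Determinant = 14*12 - (-2)^2 = 164
Discriminant = (26)^2 - 4*164 = 20.0
Eigenvalues: lambda_1 = 10.7639, lambda_2 = 15.2361
The function is convex.

1


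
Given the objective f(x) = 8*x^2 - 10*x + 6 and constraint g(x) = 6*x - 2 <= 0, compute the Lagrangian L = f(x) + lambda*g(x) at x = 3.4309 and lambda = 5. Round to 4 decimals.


Step 1: Evaluate f(x).
f(3.4309) = 8*3.4309^2 - 10*3.4309 + 6 = 65.8596
Step 2: Evaluate g(x).
g(3.4309) = 6*3.4309 - 2 = 18.5854
Step 3: Compute Lagrangian.
L = 65.8596 + 5*18.5854 = 158.7866


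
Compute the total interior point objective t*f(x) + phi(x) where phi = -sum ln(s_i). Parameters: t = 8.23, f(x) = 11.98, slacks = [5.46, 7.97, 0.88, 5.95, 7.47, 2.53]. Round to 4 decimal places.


Step 1: Compute log-barrier.
ln values: [1.6974, 2.0757, -0.1278, 1.7834, 2.0109, 0.9282]
phi = -(1.6974 + 2.0757 - 0.1278 + 1.7834 + 2.0109 + 0.9282) = -8.3678
Step 2: Compute augmented objective.
t*f(x) = 8.23*11.98 = 98.5954
Total = 98.5954 - 8.3678 = 90.2276


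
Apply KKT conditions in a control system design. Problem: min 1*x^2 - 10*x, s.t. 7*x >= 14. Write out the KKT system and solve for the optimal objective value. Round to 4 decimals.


Step 1: Try lambda = 0 (constraint inactive).
Stationarity: 2*1*x - 10 = 0
x* = 10/(2*1) = 5.0
Check constraint: 7*5.0 = 35.0 >= 14 -- satisfied.
Step 2: Compute optimal value.
f(x*) = 1*5.0^2 - 10*5.0 = -25.0


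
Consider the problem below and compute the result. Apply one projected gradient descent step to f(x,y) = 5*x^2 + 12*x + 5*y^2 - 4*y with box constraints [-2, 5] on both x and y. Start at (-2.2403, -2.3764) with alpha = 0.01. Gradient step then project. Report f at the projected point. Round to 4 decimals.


Step 1: Compute gradient at (-2.2403, -2.3764).
grad_x = 2*5*-2.2403 + 12 = -10.403
grad_y = 2*5*-2.3764 - 4 = -27.764
Step 2: Gradient step.
x_raw = -2.2403 - 0.01*-10.403 = -2.1363
y_raw = -2.3764 - 0.01*-27.764 = -2.0988
Step 3: Project onto [-2, 5].
x_proj = clip(-2.1363) = -2.0
y_proj = clip(-2.0988) = -2.0
Step 4: Evaluate f.
f(-2.0, -2.0) = 24.0


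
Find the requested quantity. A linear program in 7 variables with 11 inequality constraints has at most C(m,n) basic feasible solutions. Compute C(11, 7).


Each vertex corresponds to some choice of n active constraints out of m, so the number of vertices is at most C(m, n) = m! / (n!(m-n)!).
m = 11, n = 7
Numerator: 11 * 10 * 9 * 8 * 7 * 6 * 5
Denominator: 7! = 5040
C(11, 7) = 330


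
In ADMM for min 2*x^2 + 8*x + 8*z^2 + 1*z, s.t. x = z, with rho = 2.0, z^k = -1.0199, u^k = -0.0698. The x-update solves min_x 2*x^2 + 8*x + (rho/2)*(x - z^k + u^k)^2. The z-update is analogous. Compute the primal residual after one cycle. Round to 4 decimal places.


ADMM iteration with rho = 2.0, z^k = -1.0199, u^k = -0.0698
Step 1: x-update.
Minimize 2*x^2 + 8*x + (2.0/2)*(x + 1.0199 - 0.0698)^2
FOC: (2*2 + 2.0)*x = -8 + 2.0*(-1.0199 + 0.0698)
x^{k+1} = -1.65
Step 2: z-update.
Minimize 8*z^2 + 1*z + (2.0/2)*(-1.65 - z - 0.0698)^2
FOC: (2*8 + 2.0)*z = -1 + 2.0*(-1.65 - 0.0698)
z^{k+1} = -0.2466
Step 3: u-update.
u^{k+1} = -0.0698 - 1.65 + 0.2466 = -1.4732
Step 4: Primal residual = |-1.65 + 0.2466| = 1.4034


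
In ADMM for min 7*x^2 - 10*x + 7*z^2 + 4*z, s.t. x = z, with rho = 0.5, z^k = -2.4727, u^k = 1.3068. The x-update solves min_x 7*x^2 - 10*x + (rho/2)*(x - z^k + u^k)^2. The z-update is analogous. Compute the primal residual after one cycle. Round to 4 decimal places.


ADMM iteration with rho = 0.5, z^k = -2.4727, u^k = 1.3068
Step 1: x-update.
Minimize 7*x^2 - 10*x + (0.5/2)*(x + 2.4727 + 1.3068)^2
FOC: (2*7 + 0.5)*x = 10 + 0.5*(-2.4727 - 1.3068)
x^{k+1} = 0.5593
Step 2: z-update.
Minimize 7*z^2 + 4*z + (0.5/2)*(0.5593 - z + 1.3068)^2
FOC: (2*7 + 0.5)*z = -4 + 0.5*(0.5593 + 1.3068)
z^{k+1} = -0.2115
Step 3: u-update.
u^{k+1} = 1.3068 + 0.5593 + 0.2115 = 2.0776
Step 4: Primal residual = |0.5593 + 0.2115| = 0.7708


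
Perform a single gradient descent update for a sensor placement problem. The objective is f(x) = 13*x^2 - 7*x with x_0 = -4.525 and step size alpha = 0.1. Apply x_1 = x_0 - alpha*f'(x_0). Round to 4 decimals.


We compute the gradient at x_0 and apply the update.
f'(x) = 26*x - 7
f'(-4.525) = 26*-4.525 - 7 = -124.65
x_1 = -4.525 - 0.1*-124.65 = 7.94


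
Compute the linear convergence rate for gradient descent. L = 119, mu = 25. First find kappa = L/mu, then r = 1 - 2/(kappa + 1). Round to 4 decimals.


Step 1: Compute the condition number.
kappa = L/mu = 119/25 = 4.76
Step 2: Compute the convergence rate.
r = 1 - 2/(kappa + 1) = 1 - 2*mu/(L + mu) = (L - mu)/(L + mu) = 94/144 = 0.6528


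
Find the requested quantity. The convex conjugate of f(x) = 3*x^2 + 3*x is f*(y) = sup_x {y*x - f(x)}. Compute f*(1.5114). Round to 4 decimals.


f*(y) = sup_x {y*x - a*x^2 - b*x} = sup_x {(y-b)*x - a*x^2}
FOC: (y - b) - 2a*x = 0 => x* = (y - b)/(2a)
x* = (1.5114 - 3)/(2*3) = -0.2481
f*(1.5114) = (y-b)^2/(4a) = (1.5114 - 3)^2/(4*3)
= 2.2159/12 = 0.1847


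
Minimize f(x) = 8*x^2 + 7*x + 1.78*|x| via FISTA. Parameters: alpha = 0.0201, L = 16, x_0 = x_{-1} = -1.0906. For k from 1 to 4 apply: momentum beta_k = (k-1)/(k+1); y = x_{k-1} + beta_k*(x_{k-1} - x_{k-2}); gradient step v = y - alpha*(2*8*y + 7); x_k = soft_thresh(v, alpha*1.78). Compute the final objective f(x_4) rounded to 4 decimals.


FISTA on f(x) = 8*x^2 + 7*x + 1.78*|x|
L = 16, alpha = 0.0201
Iteration 1: beta = 0.0, y = -1.0906 + 0.0*(-1.0906 + 1.0906) = -1.0906
  grad(y) = -10.4496, v = y - alpha*grad = -0.8806
  prox(v) = soft_thresh(-0.8806, 0.0358) = -0.8448
Iteration 2: beta = 0.3333, y = -0.8448 + 0.3333*(-0.8448 + 1.0906) = -0.7628
  grad(y) = -5.2055, v = y - alpha*grad = -0.6582
  prox(v) = soft_thresh(-0.6582, 0.0358) = -0.6224
Iteration 3: beta = 0.5, y = -0.6224 + 0.5*(-0.6224 + 0.8448) = -0.5113
  grad(y) = -1.1802, v = y - alpha*grad = -0.4875
  prox(v) = soft_thresh(-0.4875, 0.0358) = -0.4518
Iteration 4: beta = 0.6, y = -0.4518 + 0.6*(-0.4518 + 0.6224) = -0.3494
  grad(y) = 1.4103, v = y - alpha*grad = -0.3777
  prox(v) = soft_thresh(-0.3777, 0.0358) = -0.3419
f(x_4) = 8*(-0.3419)^2 + 7*(-0.3419) + 1.78*|-0.3419| = -0.8495


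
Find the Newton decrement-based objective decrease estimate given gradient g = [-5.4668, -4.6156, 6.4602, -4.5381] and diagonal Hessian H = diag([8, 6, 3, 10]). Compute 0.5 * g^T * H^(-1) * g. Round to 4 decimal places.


Step 1: H is diagonal, so H^(-1) * g = [-0.6834, -0.7693, 2.1534, -0.4538].
Step 2: g^T H^(-1) g = sum_i g_i^2 / H_ii
  = (-5.4668)^2/8 + (-4.6156)^2/6 + (6.4602)^2/3 + (-4.5381)^2/10
  = 3.7357 + 3.5506 + 13.9114 + 2.0594 = 23.2572
Step 3: Objective decrease = 0.5 * g^T H^(-1) g = 11.6286


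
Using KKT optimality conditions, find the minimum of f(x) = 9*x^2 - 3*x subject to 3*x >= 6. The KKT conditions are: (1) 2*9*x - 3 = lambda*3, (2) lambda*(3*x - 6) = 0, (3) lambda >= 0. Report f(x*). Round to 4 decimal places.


Step 1: Try lambda = 0 (constraint inactive).
x_unc = 3/(2*9) = 0.1667
Check: 3*0.1667 = 0.5001 < 6 -- violated!
Step 2: Constraint must be active: 3*x = 6
x* = 6/3 = 2.0
lambda = (2*9*2.0 - 3)/3 = 11.0
Step 3: Compute optimal value.
f(x*) = 9*2.0^2 - 3*2.0 = 30.0


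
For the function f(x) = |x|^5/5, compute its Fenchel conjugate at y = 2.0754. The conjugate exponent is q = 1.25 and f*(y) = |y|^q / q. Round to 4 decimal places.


The conjugate exponent q satisfies 1/p + 1/q = 1.
p = 5, so q = 5/(5 - 1) = 1.25
|y|^q = 2.0754^1.25 = 2.491
f*(2.0754) = 2.491 / 1.25 = 1.9928


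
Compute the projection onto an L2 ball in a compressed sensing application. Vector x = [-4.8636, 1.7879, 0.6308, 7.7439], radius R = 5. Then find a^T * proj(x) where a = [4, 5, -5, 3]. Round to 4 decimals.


Step 1: Compute ||x|| (intermediates to 6 decimals).
||x|| = sqrt((-4.8636)^2 + 1.7879^2 + 0.6308^2 + 7.7439^2) = 9.339009
Step 2: Project.
Since ||x|| > R, scale = R/||x|| = 5/9.339009 = 0.535389, proj(x) = scale * x
proj(x) = [-2.603918, 0.957222, 0.337723, 4.145999]
Step 3: Dot product.
a^T * proj(x) = 4*(-2.603918) + 5*0.957222 - 5*0.337723 + 3*4.145999 = 5.1198


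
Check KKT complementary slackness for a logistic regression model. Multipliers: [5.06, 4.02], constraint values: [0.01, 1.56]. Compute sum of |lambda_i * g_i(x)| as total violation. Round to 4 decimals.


KKT complementary slackness check:
lambda_1 * g_1 = 5.06 * 0.01 = 0.0506
lambda_2 * g_2 = 4.02 * 1.56 = 6.2712
Total violation = 0.0506 + 6.2712 = 6.3218


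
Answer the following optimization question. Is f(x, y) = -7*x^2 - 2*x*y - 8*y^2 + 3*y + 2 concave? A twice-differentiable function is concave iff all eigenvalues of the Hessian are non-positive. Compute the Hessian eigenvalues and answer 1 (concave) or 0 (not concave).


The Hessian of f(x,y) = -7*x^2 - 2*x*y - 8*y^2 + 3*y + 2 is:
H = [[-14, -2], [-2, -16]]
Trace = -14 - 16 = -30
Determinant = -14*-16 - (-2)^2 = 220
Discriminant = (-30)^2 - 4*220 = 20.0
Eigenvalues: lambda_1 = -17.2361, lambda_2 = -12.7639
The function is concave.

1


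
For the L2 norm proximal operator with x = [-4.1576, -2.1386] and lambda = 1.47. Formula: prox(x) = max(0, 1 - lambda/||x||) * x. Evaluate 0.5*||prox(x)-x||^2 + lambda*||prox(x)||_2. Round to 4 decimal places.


Step 1: Compute ||x||.
||x|| = 4.6754
Step 2: Compute scaling factor.
scale = max(0, 1 - 1.47/4.6754) = 0.6856
Step 3: prox(x) = [-2.8504, -1.4662]
||prox(x)|| = 3.2054
Step 4: Proximal objective.
0.5*||prox-x||^2 = 1.0805
lambda*||prox|| = 4.7119
Total = 5.7924


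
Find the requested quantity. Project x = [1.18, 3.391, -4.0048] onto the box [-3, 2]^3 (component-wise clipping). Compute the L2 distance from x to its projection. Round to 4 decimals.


Project each component onto [-3, 2].
clip(1.18) = 1.18, clip(3.391) = 2.0, clip(-4.0048) = -3.0
Projection = [1.18, 2.0, -3.0]
Squared diffs: [0.0, 1.9349, 1.0096]
Distance = sqrt(2.9445) = 1.716


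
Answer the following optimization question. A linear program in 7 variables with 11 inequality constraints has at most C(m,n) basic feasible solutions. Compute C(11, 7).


Each vertex corresponds to some choice of n active constraints out of m, so the number of vertices is at most C(m, n) = m! / (n!(m-n)!).
m = 11, n = 7
Numerator: 11 * 10 * 9 * 8 * 7 * 6 * 5
Denominator: 7! = 5040
C(11, 7) = 330


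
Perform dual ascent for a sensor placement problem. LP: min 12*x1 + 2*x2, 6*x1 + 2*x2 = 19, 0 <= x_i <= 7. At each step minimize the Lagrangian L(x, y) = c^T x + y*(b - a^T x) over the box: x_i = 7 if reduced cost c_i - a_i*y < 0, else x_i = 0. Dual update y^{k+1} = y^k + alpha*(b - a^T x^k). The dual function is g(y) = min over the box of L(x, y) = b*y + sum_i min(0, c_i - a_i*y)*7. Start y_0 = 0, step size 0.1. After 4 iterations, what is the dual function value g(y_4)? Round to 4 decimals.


Dual ascent for LP: min 12*x1 + 2*x2, 6*x1 + 2*x2 = 19, 0 <= x_i <= 7
Step 1: y^k = 0.0, reduced costs: (12.0, 2.0)
  x^k = (0.0, 0.0), subgradient = b - a^T x = 19.0
  y^{k+1} = 0.0 + 0.1*19.0 = 1.9
Step 2: y^k = 1.9, reduced costs: (0.6, -1.8)
  x^k = (0.0, 7.0), subgradient = b - a^T x = 5.0
  y^{k+1} = 1.9 + 0.1*5.0 = 2.4
Step 3: y^k = 2.4, reduced costs: (-2.4, -2.8)
  x^k = (7.0, 7.0), subgradient = b - a^T x = -37.0
  y^{k+1} = 2.4 + 0.1*-37.0 = -1.3
Step 4: y^k = -1.3, reduced costs: (19.8, 4.6)
  x^k = (0.0, 0.0), subgradient = b - a^T x = 19.0
  y^{k+1} = -1.3 + 0.1*19.0 = 0.6
Dual objective at y_4 = 0.6: reduced costs (8.4, 0.8), box minimizer x = (0.0, 0.0)
g(y_4) = b*y + (c1 - a1*y)*x1 + (c2 - a2*y)*x2 = 19*0.6 + 8.4*0.0 + 0.8*0.0 = 11.4 + 0.0 + 0.0 = 11.4


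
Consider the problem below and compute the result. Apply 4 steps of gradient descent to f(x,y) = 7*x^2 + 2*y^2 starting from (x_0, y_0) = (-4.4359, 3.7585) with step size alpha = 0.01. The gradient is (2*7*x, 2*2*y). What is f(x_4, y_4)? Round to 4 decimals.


Gradient descent on f(x,y) = 7*x^2 + 2*y^2.
Starting point: (-4.4359, 3.7585), alpha = 0.01
Step 1: grad_x = 2*7*-4.4359 = -62.1026, grad_y = 2*2*3.7585 = 15.034
  x_1 = -4.4359 - 0.01*-62.1026 = -3.8149
  y_1 = 3.7585 - 0.01*15.034 = 3.6082
Step 2: grad_x = 2*7*-3.8149 = -53.4082, grad_y = 2*2*3.6082 = 14.4326
  x_2 = -3.8149 - 0.01*-53.4082 = -3.2808
  y_2 = 3.6082 - 0.01*14.4326 = 3.4638
Step 3: grad_x = 2*7*-3.2808 = -45.9311, grad_y = 2*2*3.4638 = 13.8553
  x_3 = -3.2808 - 0.01*-45.9311 = -2.8215
  y_3 = 3.4638 - 0.01*13.8553 = 3.3253
Step 4: grad_x = 2*7*-2.8215 = -39.5007, grad_y = 2*2*3.3253 = 13.3011
  x_4 = -2.8215 - 0.01*-39.5007 = -2.4265
  y_4 = 3.3253 - 0.01*13.3011 = 3.1923
f(-2.4265, 3.1923) = 7*(-2.4265)^2 + 2*3.1923^2 = 61.5956


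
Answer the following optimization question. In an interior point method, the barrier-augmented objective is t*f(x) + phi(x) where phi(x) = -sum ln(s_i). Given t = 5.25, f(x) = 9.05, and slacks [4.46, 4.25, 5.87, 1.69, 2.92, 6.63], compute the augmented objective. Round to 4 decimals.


Step 1: Compute log-barrier.
ln values: [1.4951, 1.4469, 1.7699, 0.5247, 1.0716, 1.8916]
phi = -(1.4951 + 1.4469 + 1.7699 + 0.5247 + 1.0716 + 1.8916) = -8.1998
Step 2: Compute augmented objective.
t*f(x) = 5.25*9.05 = 47.5125
Total = 47.5125 - 8.1998 = 39.3127


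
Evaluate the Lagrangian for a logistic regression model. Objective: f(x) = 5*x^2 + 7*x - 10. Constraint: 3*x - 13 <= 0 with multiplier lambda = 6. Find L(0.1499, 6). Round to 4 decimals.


Step 1: Evaluate f(x).
f(0.1499) = 5*0.1499^2 + 7*0.1499 - 10 = -8.8383
Step 2: Evaluate g(x).
g(0.1499) = 3*0.1499 - 13 = -12.5503
Step 3: Compute Lagrangian.
L = -8.8383 + 6*-12.5503 = -84.1401


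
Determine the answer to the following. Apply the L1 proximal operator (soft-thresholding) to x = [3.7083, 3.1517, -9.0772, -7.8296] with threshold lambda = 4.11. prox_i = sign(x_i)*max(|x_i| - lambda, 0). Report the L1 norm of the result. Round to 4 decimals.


Soft-thresholding with lambda = 4.11:
prox(3.7083) = sign(3.7083)*max(|3.7083| - 4.11, 0) = 0.0
prox(3.1517) = sign(3.1517)*max(|3.1517| - 4.11, 0) = 0.0
prox(-9.0772) = sign(-9.0772)*max(|-9.0772| - 4.11, 0) = -4.9672
prox(-7.8296) = sign(-7.8296)*max(|-7.8296| - 4.11, 0) = -3.7196
prox(x) = [0.0, 0.0, -4.9672, -3.7196]
||prox(x)||_1 = 0.0 + 0.0 + 4.9672 + 3.7196 = 8.6868


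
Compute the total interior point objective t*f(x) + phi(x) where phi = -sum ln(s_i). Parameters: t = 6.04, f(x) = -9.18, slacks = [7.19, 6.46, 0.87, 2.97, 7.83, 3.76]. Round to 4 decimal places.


Step 1: Compute log-barrier.
ln values: [1.9727, 1.8656, -0.1393, 1.0886, 2.058, 1.3244]
phi = -(1.9727 + 1.8656 - 0.1393 + 1.0886 + 2.058 + 1.3244) = -8.17
Step 2: Compute augmented objective.
t*f(x) = 6.04*-9.18 = -55.4472
Total = -55.4472 - 8.17 = -63.6172


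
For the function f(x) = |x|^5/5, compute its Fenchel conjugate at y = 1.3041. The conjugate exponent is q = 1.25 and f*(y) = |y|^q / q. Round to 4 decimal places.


The conjugate exponent q satisfies 1/p + 1/q = 1.
p = 5, so q = 5/(5 - 1) = 1.25
|y|^q = 1.3041^1.25 = 1.3936
f*(1.3041) = 1.3936 / 1.25 = 1.1149


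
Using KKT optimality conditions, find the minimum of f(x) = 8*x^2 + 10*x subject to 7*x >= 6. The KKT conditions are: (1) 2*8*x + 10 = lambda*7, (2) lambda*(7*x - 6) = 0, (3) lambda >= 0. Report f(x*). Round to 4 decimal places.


Step 1: Try lambda = 0 (constraint inactive).
x_unc = -10/(2*8) = -0.625
Check: 7*-0.625 = -4.375 < 6 -- violated!
Step 2: Constraint must be active: 7*x = 6
x* = 6/7 = 0.8571 (rounded; the exact value 6/7 is used below)
lambda = (2*8*(6/7) + 10)/7 = 3.3878
Step 3: Compute optimal value.
f(x*) = 8*(6/7)^2 + 10*(6/7) = 14.449


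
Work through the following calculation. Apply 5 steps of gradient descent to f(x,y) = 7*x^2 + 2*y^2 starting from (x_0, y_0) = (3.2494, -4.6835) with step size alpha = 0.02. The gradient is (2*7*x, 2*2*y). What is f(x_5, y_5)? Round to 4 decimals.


Gradient descent on f(x,y) = 7*x^2 + 2*y^2.
Starting point: (3.2494, -4.6835), alpha = 0.02
Step 1: grad_x = 2*7*3.2494 = 45.4916, grad_y = 2*2*-4.6835 = -18.734
  x_1 = 3.2494 - 0.02*45.4916 = 2.3396
  y_1 = -4.6835 - 0.02*-18.734 = -4.3088
Step 2: grad_x = 2*7*2.3396 = 32.754, grad_y = 2*2*-4.3088 = -17.2353
  x_2 = 2.3396 - 0.02*32.754 = 1.6845
  y_2 = -4.3088 - 0.02*-17.2353 = -3.9641
Step 3: grad_x = 2*7*1.6845 = 23.5828, grad_y = 2*2*-3.9641 = -15.8565
  x_3 = 1.6845 - 0.02*23.5828 = 1.2128
  y_3 = -3.9641 - 0.02*-15.8565 = -3.647
Step 4: grad_x = 2*7*1.2128 = 16.9796, grad_y = 2*2*-3.647 = -14.5879
  x_4 = 1.2128 - 0.02*16.9796 = 0.8732
  y_4 = -3.647 - 0.02*-14.5879 = -3.3552
Step 5: grad_x = 2*7*0.8732 = 12.2253, grad_y = 2*2*-3.3552 = -13.4209
  x_5 = 0.8732 - 0.02*12.2253 = 0.6287
  y_5 = -3.3552 - 0.02*-13.4209 = -3.0868
f(0.6287, -3.0868) = 7*0.6287^2 + 2*(-3.0868)^2 = 21.8239


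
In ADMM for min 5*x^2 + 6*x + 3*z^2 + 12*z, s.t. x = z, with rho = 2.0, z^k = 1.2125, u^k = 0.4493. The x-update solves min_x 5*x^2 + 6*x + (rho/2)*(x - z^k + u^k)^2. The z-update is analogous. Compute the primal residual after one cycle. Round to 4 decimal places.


ADMM iteration with rho = 2.0, z^k = 1.2125, u^k = 0.4493
Step 1: x-update.
Minimize 5*x^2 + 6*x + (2.0/2)*(x - 1.2125 + 0.4493)^2
FOC: (2*5 + 2.0)*x = -6 + 2.0*(1.2125 - 0.4493)
x^{k+1} = -0.3728
Step 2: z-update.
Minimize 3*z^2 + 12*z + (2.0/2)*(-0.3728 - z + 0.4493)^2
FOC: (2*3 + 2.0)*z = -12 + 2.0*(-0.3728 + 0.4493)
z^{k+1} = -1.4809
Step 3: u-update.
u^{k+1} = 0.4493 - 0.3728 + 1.4809 = 1.5574
Step 4: Primal residual = |-0.3728 + 1.4809| = 1.1081


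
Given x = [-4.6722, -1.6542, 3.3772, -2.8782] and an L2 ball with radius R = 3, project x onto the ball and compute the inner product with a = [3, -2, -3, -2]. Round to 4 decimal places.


Step 1: Compute ||x|| (intermediates to 6 decimals).
||x|| = sqrt((-4.6722)^2 + (-1.6542)^2 + 3.3772^2 + (-2.8782)^2) = 6.652469
Step 2: Project.
Since ||x|| > R, scale = R/||x|| = 3/6.652469 = 0.45096, proj(x) = scale * x
proj(x) = [-2.106975, -0.745978, 1.522982, -1.297953]
Step 3: Dot product.
a^T * proj(x) = 3*(-2.106975) - 2*(-0.745978) - 3*1.522982 - 2*(-1.297953) = -6.802


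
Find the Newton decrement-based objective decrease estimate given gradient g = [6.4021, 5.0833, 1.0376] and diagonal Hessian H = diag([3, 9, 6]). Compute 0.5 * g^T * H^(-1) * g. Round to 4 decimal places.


Step 1: H is diagonal, so H^(-1) * g = [2.134, 0.5648, 0.1729].
Step 2: g^T H^(-1) g = sum_i g_i^2 / H_ii
  = (6.4021)^2/3 + (5.0833)^2/9 + (1.0376)^2/6
  = 13.6623 + 2.8711 + 0.1794 = 16.7128
Step 3: Objective decrease = 0.5 * g^T H^(-1) g = 8.3564


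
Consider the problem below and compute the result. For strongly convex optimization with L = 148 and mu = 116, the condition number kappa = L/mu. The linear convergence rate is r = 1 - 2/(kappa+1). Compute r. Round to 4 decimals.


Step 1: Compute the condition number.
kappa = L/mu = 148/116 = 1.2759
Step 2: Compute the convergence rate.
r = 1 - 2/(kappa + 1) = 1 - 2*mu/(L + mu) = (L - mu)/(L + mu) = 32/264 = 0.1212


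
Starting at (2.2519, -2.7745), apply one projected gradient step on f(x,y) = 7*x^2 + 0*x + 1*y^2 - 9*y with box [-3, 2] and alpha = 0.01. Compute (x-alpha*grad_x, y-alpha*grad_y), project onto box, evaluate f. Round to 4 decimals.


Step 1: Compute gradient at (2.2519, -2.7745).
grad_x = 2*7*2.2519 + 0 = 31.5266
grad_y = 2*1*-2.7745 - 9 = -14.549
Step 2: Gradient step.
x_raw = 2.2519 - 0.01*31.5266 = 1.9366
y_raw = -2.7745 - 0.01*-14.549 = -2.629
Step 3: Project onto [-3, 2].
x_proj = clip(1.9366) = 1.9366
y_proj = clip(-2.629) = -2.629
Step 4: Evaluate f.
f(1.9366, -2.629) = 56.8266


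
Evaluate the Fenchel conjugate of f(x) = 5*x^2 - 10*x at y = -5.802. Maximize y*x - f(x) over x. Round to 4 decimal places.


f*(y) = sup_x {y*x - a*x^2 - b*x} = sup_x {(y-b)*x - a*x^2}
FOC: (y - b) - 2a*x = 0 => x* = (y - b)/(2a)
x* = (-5.802 + 10)/(2*5) = 0.4198
f*(-5.802) = (y-b)^2/(4a) = (-5.802 + 10)^2/(4*5)
= 17.6232/20 = 0.8812


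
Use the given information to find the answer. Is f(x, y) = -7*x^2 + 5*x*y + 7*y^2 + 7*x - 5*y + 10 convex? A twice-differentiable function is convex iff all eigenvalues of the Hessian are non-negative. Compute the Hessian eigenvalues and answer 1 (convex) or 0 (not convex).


The Hessian of f(x,y) = -7*x^2 + 5*x*y + 7*y^2 + 7*x - 5*y + 10 is:
H = [[-14, 5], [5, 14]]
Trace = -14 + 14 = 0
Determinant = -14*14 - (5)^2 = -221
Discriminant = (0)^2 - 4*-221 = 884.0
Eigenvalues: lambda_1 = -14.8661, lambda_2 = 14.8661
The function is not convex.

0


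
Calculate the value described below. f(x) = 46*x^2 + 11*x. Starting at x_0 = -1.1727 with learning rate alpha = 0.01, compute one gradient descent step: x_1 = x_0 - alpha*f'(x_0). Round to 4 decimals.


We compute the gradient at x_0 and apply the update.
f'(x) = 92*x + 11
f'(-1.1727) = 92*-1.1727 + 11 = -96.8884
x_1 = -1.1727 - 0.01*-96.8884 = -0.2038


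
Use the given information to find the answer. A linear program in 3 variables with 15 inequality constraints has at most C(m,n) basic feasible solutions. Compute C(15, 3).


Each vertex corresponds to some choice of n active constraints out of m, so the number of vertices is at most C(m, n) = m! / (n!(m-n)!).
m = 15, n = 3
Numerator: 15 * 14 * 13
Denominator: 3! = 6
C(15, 3) = 455


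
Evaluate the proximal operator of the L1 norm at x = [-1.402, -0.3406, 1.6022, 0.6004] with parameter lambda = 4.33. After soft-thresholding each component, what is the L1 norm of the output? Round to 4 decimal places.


Soft-thresholding with lambda = 4.33:
prox(-1.402) = sign(-1.402)*max(|-1.402| - 4.33, 0) = 0.0
prox(-0.3406) = sign(-0.3406)*max(|-0.3406| - 4.33, 0) = 0.0
prox(1.6022) = sign(1.6022)*max(|1.6022| - 4.33, 0) = 0.0
prox(0.6004) = sign(0.6004)*max(|0.6004| - 4.33, 0) = 0.0
prox(x) = [0.0, 0.0, 0.0, 0.0]
||prox(x)||_1 = 0.0 + 0.0 + 0.0 + 0.0 = 0.0


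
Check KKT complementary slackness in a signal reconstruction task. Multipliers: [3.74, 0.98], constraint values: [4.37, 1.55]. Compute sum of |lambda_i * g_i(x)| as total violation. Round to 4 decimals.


KKT complementary slackness check:
lambda_1 * g_1 = 3.74 * 4.37 = 16.3438
lambda_2 * g_2 = 0.98 * 1.55 = 1.519
Total violation = 16.3438 + 1.519 = 17.8628


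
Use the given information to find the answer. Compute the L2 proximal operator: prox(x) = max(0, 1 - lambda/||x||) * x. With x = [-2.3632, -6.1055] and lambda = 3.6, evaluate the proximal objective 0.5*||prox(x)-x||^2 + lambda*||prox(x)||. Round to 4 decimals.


Step 1: Compute ||x||.
||x|| = 6.5469
Step 2: Compute scaling factor.
scale = max(0, 1 - 3.6/6.5469) = 0.4501
Step 3: prox(x) = [-1.0637, -2.7482]
||prox(x)|| = 2.9469
Step 4: Proximal objective.
0.5*||prox-x||^2 = 6.48
lambda*||prox|| = 10.6088
Total = 17.0888


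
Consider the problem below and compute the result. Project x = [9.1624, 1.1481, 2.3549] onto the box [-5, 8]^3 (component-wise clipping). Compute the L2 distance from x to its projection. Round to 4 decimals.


Project each component onto [-5, 8].
clip(9.1624) = 8.0, clip(1.1481) = 1.1481, clip(2.3549) = 2.3549
Projection = [8.0, 1.1481, 2.3549]
Squared diffs: [1.3512, 0.0, 0.0]
Distance = sqrt(1.3512) = 1.1624


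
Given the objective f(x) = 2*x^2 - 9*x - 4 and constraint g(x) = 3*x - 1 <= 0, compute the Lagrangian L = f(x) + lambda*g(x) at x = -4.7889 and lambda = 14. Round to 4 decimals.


Step 1: Evaluate f(x).
f(-4.7889) = 2*(-4.7889)^2 - 9*(-4.7889) - 4 = 84.9672
Step 2: Evaluate g(x).
g(-4.7889) = 3*-4.7889 - 1 = -15.3667
Step 3: Compute Lagrangian.
L = 84.9672 + 14*-15.3667 = -130.1666


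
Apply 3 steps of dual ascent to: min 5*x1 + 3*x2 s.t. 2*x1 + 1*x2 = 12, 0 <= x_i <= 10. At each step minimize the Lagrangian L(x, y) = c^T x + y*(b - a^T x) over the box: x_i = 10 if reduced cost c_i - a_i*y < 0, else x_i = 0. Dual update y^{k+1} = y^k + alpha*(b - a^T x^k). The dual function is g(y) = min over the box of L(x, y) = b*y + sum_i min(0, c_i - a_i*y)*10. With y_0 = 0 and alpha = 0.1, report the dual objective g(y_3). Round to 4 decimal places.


Dual ascent for LP: min 5*x1 + 3*x2, 2*x1 + 1*x2 = 12, 0 <= x_i <= 10
Step 1: y^k = 0.0, reduced costs: (5.0, 3.0)
  x^k = (0.0, 0.0), subgradient = b - a^T x = 12.0
  y^{k+1} = 0.0 + 0.1*12.0 = 1.2
Step 2: y^k = 1.2, reduced costs: (2.6, 1.8)
  x^k = (0.0, 0.0), subgradient = b - a^T x = 12.0
  y^{k+1} = 1.2 + 0.1*12.0 = 2.4
Step 3: y^k = 2.4, reduced costs: (0.2, 0.6)
  x^k = (0.0, 0.0), subgradient = b - a^T x = 12.0
  y^{k+1} = 2.4 + 0.1*12.0 = 3.6
Dual objective at y_3 = 3.6: reduced costs (-2.2, -0.6), box minimizer x = (10.0, 10.0)
g(y_3) = b*y + (c1 - a1*y)*x1 + (c2 - a2*y)*x2 = 12*3.6 + (-2.2)*10.0 + (-0.6)*10.0 = 43.2 - 22.0 - 6.0 = 15.2


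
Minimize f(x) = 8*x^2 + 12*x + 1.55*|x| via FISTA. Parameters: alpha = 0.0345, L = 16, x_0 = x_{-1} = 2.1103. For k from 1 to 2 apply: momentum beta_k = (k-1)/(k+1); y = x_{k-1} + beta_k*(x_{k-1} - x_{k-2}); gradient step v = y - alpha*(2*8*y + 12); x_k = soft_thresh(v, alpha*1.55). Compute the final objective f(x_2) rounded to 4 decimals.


FISTA on f(x) = 8*x^2 + 12*x + 1.55*|x|
L = 16, alpha = 0.0345
Iteration 1: beta = 0.0, y = 2.1103 + 0.0*(2.1103 - 2.1103) = 2.1103
  grad(y) = 45.7648, v = y - alpha*grad = 0.5314
  prox(v) = soft_thresh(0.5314, 0.0535) = 0.4779
Iteration 2: beta = 0.3333, y = 0.4779 + 0.3333*(0.4779 - 2.1103) = -0.0662
  grad(y) = 10.9411, v = y - alpha*grad = -0.4436
  prox(v) = soft_thresh(-0.4436, 0.0535) = -0.3902
f(x_2) = 8*(-0.3902)^2 + 12*(-0.3902) + 1.55*|-0.3902| = -2.8594
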